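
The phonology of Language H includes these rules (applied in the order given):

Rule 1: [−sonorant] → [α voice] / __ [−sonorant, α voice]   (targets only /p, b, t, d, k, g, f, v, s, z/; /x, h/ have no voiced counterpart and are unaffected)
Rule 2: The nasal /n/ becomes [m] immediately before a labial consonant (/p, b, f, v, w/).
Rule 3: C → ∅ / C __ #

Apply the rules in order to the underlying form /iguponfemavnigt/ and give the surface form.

igupomfemavnik

Rule 1 (regressive voicing assimilation): /g/ precedes the voiceless obstruent /t/, so it devoices to [k] by assimilation. /iguponfemavnigt/ → iguponfemavnikt.
Rule 2 (nasal place assimilation): /n/ precedes the labial consonant /f/, so it assimilates in place to [m]. /iguponfemavnikt/ → igupomfemavnikt.
Rule 3 (final cluster simplification): /t/ is the second consonant of a word-final cluster /kt/, so it deletes. /igupomfemavnikt/ → igupomfemavnik.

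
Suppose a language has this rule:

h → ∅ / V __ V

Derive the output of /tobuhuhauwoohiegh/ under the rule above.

tobuuauwooiegh

/h/ occurs between vowels /u/ and /u/, so it deletes.
/h/ occurs between vowels /u/ and /a/, so it deletes.
/h/ occurs between vowels /o/ and /i/, so it deletes.
The other instance of /h/ does not occur in the required environment and remains unchanged.
Surface form: [tobuuauwooiegh].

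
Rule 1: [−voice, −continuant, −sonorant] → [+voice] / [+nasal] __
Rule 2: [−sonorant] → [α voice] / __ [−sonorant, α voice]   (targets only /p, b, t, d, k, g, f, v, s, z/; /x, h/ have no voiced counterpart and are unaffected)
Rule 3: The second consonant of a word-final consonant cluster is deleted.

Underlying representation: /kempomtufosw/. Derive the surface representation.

Rule 1 (post-nasal voicing): /p/ is a voiceless stop immediately after the nasal /m/, so it voices to [b]. /t/ is a voiceless stop immediately after the nasal /m/, so it voices to [d]. /kempomtufosw/ → kembomdufosw.
Rule 2 (regressive voicing assimilation): no segment meets the environment; /kembomdufosw/ is unchanged.
Rule 3 (final cluster simplification): /w/ is the second consonant of a word-final cluster /sw/, so it deletes. /kembomdufosw/ → kembomdufos.

kembomdufos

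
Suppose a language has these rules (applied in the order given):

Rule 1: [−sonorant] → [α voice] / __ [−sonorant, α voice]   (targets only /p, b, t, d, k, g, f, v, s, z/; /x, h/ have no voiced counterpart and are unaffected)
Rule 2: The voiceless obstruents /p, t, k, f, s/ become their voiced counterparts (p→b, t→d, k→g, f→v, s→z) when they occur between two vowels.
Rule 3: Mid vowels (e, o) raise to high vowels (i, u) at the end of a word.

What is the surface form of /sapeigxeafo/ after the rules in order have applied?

sabeikxeavu

Rule 1 (regressive voicing assimilation): /g/ precedes the voiceless obstruent /x/, so it devoices to [k] by assimilation. /sapeigxeafo/ → sapeikxeafo.
Rule 2 (intervocalic voicing): /p/ is a voiceless obstruent between vowels /a/ and /e/, so it voices to [b]. /f/ is a voiceless obstruent between vowels /a/ and /o/, so it voices to [v]. /sapeikxeafo/ → sabeikxeavo.
Rule 3 (final vowel raising): /o/ is a mid vowel in word-final position, so it raises to [u]. /sabeikxeavo/ → sabeikxeavu.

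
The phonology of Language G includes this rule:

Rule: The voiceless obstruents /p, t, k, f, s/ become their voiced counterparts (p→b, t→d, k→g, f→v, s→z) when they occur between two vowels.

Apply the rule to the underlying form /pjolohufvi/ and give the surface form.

No segment of /pjolohufvi/ meets the structural description of the rule, so the form surfaces unchanged.

pjolohufvi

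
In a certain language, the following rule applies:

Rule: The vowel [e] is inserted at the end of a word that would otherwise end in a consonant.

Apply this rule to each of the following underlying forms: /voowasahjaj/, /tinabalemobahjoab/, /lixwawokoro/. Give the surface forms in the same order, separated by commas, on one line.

/voowasahjaj/: the form ends in the consonant /j/, so [e] is inserted word-finally. → [voowasahjaje].
/tinabalemobahjoab/: the form ends in the consonant /b/, so [e] is inserted word-finally. → [tinabalemobahjoabe].
/lixwawokoro/: the rule's environment is not met; surfaces unchanged as [lixwawokoro].

voowasahjaje, tinabalemobahjoabe, lixwawokoro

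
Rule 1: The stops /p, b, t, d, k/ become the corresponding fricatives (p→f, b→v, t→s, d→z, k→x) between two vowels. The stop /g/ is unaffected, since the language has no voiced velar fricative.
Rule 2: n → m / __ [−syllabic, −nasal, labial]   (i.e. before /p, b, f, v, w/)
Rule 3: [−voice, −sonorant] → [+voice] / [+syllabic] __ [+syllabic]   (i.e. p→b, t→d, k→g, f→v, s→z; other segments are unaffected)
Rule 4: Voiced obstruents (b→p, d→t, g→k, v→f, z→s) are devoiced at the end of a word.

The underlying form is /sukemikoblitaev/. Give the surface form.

Rule 1 (intervocalic spirantization): /k/ is a stop between vowels /u/ and /e/, so it spirantizes to the fricative [x]. /k/ is a stop between vowels /i/ and /o/, so it spirantizes to the fricative [x]. /t/ is a stop between vowels /i/ and /a/, so it spirantizes to the fricative [s]. /sukemikoblitaev/ → suxemixoblisaev.
Rule 2 (nasal place assimilation): no segment meets the environment; /suxemixoblisaev/ is unchanged.
Rule 3 (intervocalic voicing): /s/ is a voiceless obstruent between vowels /i/ and /a/, so it voices to [z]. /suxemixoblisaev/ → suxemixoblizaev.
Rule 4 (final devoicing): /v/ is a voiced obstruent in word-final position, so it devoices to [f]. /suxemixoblizaev/ → suxemixoblizaef.

suxemixoblizaef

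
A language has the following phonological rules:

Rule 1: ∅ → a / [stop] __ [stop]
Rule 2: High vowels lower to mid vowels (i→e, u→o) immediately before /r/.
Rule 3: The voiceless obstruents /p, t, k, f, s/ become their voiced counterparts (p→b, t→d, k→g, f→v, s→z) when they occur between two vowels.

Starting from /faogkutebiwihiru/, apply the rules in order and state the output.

faogagudebiwiheru

Rule 1 (stop-cluster a-epenthesis): /g/ and /k/ form a stop–stop cluster, so [a] is inserted between them. /faogkutebiwihiru/ → faogakutebiwihiru.
Rule 2 (pre-rhotic lowering): /i/ is a high vowel immediately before /r/, so it lowers to [e]. /faogakutebiwihiru/ → faogakutebiwiheru.
Rule 3 (intervocalic voicing): /k/ is a voiceless obstruent between vowels /a/ and /u/, so it voices to [g]. /t/ is a voiceless obstruent between vowels /u/ and /e/, so it voices to [d]. /faogakutebiwiheru/ → faogagudebiwiheru.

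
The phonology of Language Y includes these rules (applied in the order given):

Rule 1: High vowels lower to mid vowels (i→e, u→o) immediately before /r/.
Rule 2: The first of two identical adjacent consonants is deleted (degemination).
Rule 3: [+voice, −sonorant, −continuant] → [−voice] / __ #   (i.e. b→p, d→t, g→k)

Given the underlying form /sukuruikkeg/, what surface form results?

Rule 1 (pre-rhotic lowering): /u/ is a high vowel immediately before /r/, so it lowers to [o]. /sukuruikkeg/ → sukoruikkeg.
Rule 2 (degemination): /kk/ is a geminate; the first /k/ deletes. /sukoruikkeg/ → sukoruikeg.
Rule 3 (final devoicing): /g/ is a voiced stop in word-final position, so it devoices to [k]. /sukoruikeg/ → sukoruikek.

sukoruikek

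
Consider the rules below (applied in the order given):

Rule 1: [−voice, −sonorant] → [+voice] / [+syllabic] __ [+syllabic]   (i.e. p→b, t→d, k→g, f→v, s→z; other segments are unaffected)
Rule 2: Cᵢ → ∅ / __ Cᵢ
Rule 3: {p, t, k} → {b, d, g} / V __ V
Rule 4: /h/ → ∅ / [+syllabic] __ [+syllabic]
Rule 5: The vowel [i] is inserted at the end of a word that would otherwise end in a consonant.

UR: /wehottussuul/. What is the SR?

Rule 1 (intervocalic voicing): no segment meets the environment; /wehottussuul/ is unchanged.
Rule 2 (degemination): /tt/ is a geminate; the first /t/ deletes. /ss/ is a geminate; the first /s/ deletes. /wehottussuul/ → wehotusuul.
Rule 3 (intervocalic voicing): /t/ is a voiceless stop between vowels /o/ and /u/, so it voices to [d]. /wehotusuul/ → wehodusuul.
Rule 4 (intervocalic h-deletion): /h/ occurs between vowels /e/ and /o/, so it deletes. /wehodusuul/ → weodusuul.
Rule 5 (final i-epenthesis): the form ends in the consonant /l/, so [i] is inserted word-finally. /weodusuul/ → weodusuuli.

weodusuuli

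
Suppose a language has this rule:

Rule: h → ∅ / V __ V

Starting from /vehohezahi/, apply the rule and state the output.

veoezai

/h/ occurs between vowels /e/ and /o/, so it deletes.
/h/ occurs between vowels /o/ and /e/, so it deletes.
/h/ occurs between vowels /a/ and /i/, so it deletes.
Surface form: [veoezai].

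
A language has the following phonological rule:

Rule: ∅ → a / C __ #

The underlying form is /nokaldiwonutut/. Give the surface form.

the form ends in the consonant /t/, so [a] is inserted word-finally.
Surface form: [nokaldiwonututa].

nokaldiwonututa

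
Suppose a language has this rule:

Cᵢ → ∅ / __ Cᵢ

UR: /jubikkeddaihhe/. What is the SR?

/kk/ is a geminate; the first /k/ deletes.
/dd/ is a geminate; the first /d/ deletes.
/hh/ is a geminate; the first /h/ deletes.
Surface form: [jubikedaihe].

jubikedaihe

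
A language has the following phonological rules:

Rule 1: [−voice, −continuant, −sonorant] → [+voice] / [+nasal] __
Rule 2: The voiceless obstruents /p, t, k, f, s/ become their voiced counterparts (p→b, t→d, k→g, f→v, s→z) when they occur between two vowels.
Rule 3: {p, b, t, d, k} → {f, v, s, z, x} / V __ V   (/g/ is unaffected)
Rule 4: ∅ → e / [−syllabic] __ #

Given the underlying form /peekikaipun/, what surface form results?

peegigaivune

Rule 1 (post-nasal voicing): no segment meets the environment; /peekikaipun/ is unchanged.
Rule 2 (intervocalic voicing): /k/ is a voiceless obstruent between vowels /e/ and /i/, so it voices to [g]. /k/ is a voiceless obstruent between vowels /i/ and /a/, so it voices to [g]. /p/ is a voiceless obstruent between vowels /i/ and /u/, so it voices to [b]. /peekikaipun/ → peegigaibun.
Rule 3 (intervocalic spirantization): /b/ is a stop between vowels /i/ and /u/, so it spirantizes to the fricative [v]. /peegigaibun/ → peegigaivun.
Rule 4 (final e-epenthesis): the form ends in the consonant /n/, so [e] is inserted word-finally. /peegigaivun/ → peegigaivune.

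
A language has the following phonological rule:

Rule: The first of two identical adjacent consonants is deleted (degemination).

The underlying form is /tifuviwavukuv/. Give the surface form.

tifuviwavukuv

No segment of /tifuviwavukuv/ meets the structural description of the rule, so the form surfaces unchanged.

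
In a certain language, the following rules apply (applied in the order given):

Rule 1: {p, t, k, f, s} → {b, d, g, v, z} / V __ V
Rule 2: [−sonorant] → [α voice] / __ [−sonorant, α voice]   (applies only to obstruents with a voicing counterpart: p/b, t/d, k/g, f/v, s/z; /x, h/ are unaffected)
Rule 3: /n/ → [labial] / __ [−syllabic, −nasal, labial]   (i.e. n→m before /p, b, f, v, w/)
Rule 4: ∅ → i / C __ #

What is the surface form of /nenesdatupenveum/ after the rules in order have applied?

nenezdadubemveumi

Rule 1 (intervocalic voicing): /t/ is a voiceless obstruent between vowels /a/ and /u/, so it voices to [d]. /p/ is a voiceless obstruent between vowels /u/ and /e/, so it voices to [b]. /nenesdatupenveum/ → nenesdadubenveum.
Rule 2 (regressive voicing assimilation): /s/ precedes the voiced obstruent /d/, so it voices to [z] by assimilation. /nenesdadubenveum/ → nenezdadubenveum.
Rule 3 (nasal place assimilation): /n/ precedes the labial consonant /v/, so it assimilates in place to [m]. /nenezdadubenveum/ → nenezdadubemveum.
Rule 4 (final i-epenthesis): the form ends in the consonant /m/, so [i] is inserted word-finally. /nenezdadubemveum/ → nenezdadubemveumi.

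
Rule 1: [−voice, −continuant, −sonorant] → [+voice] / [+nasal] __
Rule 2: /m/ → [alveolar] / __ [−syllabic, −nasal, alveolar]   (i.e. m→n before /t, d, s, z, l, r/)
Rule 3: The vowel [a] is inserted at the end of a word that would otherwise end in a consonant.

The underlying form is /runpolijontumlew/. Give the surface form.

runbolijondunlewa

Rule 1 (post-nasal voicing): /p/ is a voiceless stop immediately after the nasal /n/, so it voices to [b]. /t/ is a voiceless stop immediately after the nasal /n/, so it voices to [d]. /runpolijontumlew/ → runbolijondumlew.
Rule 2 (nasal place assimilation): /m/ precedes the alveolar consonant /l/, so it assimilates in place to [n]. /runbolijondumlew/ → runbolijondunlew.
Rule 3 (final a-epenthesis): the form ends in the consonant /w/, so [a] is inserted word-finally. /runbolijondunlew/ → runbolijondunlewa.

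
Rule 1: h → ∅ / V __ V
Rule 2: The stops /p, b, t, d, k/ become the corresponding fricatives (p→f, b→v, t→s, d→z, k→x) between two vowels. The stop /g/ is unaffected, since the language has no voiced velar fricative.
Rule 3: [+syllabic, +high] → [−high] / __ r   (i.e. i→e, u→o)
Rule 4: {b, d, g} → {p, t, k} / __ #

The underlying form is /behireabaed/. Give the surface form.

beereavaet

Rule 1 (intervocalic h-deletion): /h/ occurs between vowels /e/ and /i/, so it deletes. /behireabaed/ → beireabaed.
Rule 2 (intervocalic spirantization): /b/ is a stop between vowels /a/ and /a/, so it spirantizes to the fricative [v]. /beireabaed/ → beireavaed.
Rule 3 (pre-rhotic lowering): /i/ is a high vowel immediately before /r/, so it lowers to [e]. /beireavaed/ → beereavaed.
Rule 4 (final devoicing): /d/ is a voiced stop in word-final position, so it devoices to [t]. /beereavaed/ → beereavaet.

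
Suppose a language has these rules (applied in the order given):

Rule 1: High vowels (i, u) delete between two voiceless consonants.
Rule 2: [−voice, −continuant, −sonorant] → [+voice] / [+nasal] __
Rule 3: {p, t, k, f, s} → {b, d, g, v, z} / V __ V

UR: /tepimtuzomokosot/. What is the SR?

Rule 1 (high vowel syncope): no segment meets the environment; /tepimtuzomokosot/ is unchanged.
Rule 2 (post-nasal voicing): /t/ is a voiceless stop immediately after the nasal /m/, so it voices to [d]. /tepimtuzomokosot/ → tepimduzomokosot.
Rule 3 (intervocalic voicing): /p/ is a voiceless obstruent between vowels /e/ and /i/, so it voices to [b]. /k/ is a voiceless obstruent between vowels /o/ and /o/, so it voices to [g]. /s/ is a voiceless obstruent between vowels /o/ and /o/, so it voices to [z]. /tepimduzomokosot/ → tebimduzomogozot.

tebimduzomogozot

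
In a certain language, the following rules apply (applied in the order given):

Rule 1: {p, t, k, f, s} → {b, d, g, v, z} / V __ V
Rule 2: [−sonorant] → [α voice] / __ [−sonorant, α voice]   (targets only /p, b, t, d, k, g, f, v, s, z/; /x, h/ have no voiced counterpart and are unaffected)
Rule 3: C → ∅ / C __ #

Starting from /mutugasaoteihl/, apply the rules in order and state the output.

mudugazaodeih

Rule 1 (intervocalic voicing): /t/ is a voiceless obstruent between vowels /u/ and /u/, so it voices to [d]. /s/ is a voiceless obstruent between vowels /a/ and /a/, so it voices to [z]. /t/ is a voiceless obstruent between vowels /o/ and /e/, so it voices to [d]. /mutugasaoteihl/ → mudugazaodeihl.
Rule 2 (regressive voicing assimilation): no segment meets the environment; /mudugazaodeihl/ is unchanged.
Rule 3 (final cluster simplification): /l/ is the second consonant of a word-final cluster /hl/, so it deletes. /mudugazaodeihl/ → mudugazaodeih.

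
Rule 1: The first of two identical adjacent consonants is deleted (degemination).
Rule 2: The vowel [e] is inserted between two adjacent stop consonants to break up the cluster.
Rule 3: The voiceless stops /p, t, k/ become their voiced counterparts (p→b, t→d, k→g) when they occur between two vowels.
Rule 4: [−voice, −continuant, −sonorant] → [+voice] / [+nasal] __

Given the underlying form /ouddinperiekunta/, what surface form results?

oudinberiegunda

Rule 1 (degemination): /dd/ is a geminate; the first /d/ deletes. /ouddinperiekunta/ → oudinperiekunta.
Rule 2 (stop-cluster e-epenthesis): no segment meets the environment; /oudinperiekunta/ is unchanged.
Rule 3 (intervocalic voicing): /k/ is a voiceless stop between vowels /e/ and /u/, so it voices to [g]. /oudinperiekunta/ → oudinperiegunta.
Rule 4 (post-nasal voicing): /p/ is a voiceless stop immediately after the nasal /n/, so it voices to [b]. /t/ is a voiceless stop immediately after the nasal /n/, so it voices to [d]. /oudinperiegunta/ → oudinberiegunda.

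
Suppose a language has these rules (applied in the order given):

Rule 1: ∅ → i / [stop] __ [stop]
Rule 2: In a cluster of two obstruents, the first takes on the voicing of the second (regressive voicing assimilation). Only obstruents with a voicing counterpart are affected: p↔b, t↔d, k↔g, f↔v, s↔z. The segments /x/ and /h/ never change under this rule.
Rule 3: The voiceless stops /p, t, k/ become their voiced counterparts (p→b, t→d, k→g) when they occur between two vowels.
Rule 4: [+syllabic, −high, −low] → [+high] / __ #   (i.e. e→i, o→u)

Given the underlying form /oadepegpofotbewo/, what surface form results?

oadebegibofodibewu

Rule 1 (stop-cluster i-epenthesis): /g/ and /p/ form a stop–stop cluster, so [i] is inserted between them. /t/ and /b/ form a stop–stop cluster, so [i] is inserted between them. /oadepegpofotbewo/ → oadepegipofotibewo.
Rule 2 (regressive voicing assimilation): no segment meets the environment; /oadepegipofotibewo/ is unchanged.
Rule 3 (intervocalic voicing): /p/ is a voiceless stop between vowels /e/ and /e/, so it voices to [b]. /p/ is a voiceless stop between vowels /i/ and /o/, so it voices to [b]. /t/ is a voiceless stop between vowels /o/ and /i/, so it voices to [d]. /oadepegipofotibewo/ → oadebegibofodibewo.
Rule 4 (final vowel raising): /o/ is a mid vowel in word-final position, so it raises to [u]. /oadebegibofodibewo/ → oadebegibofodibewu.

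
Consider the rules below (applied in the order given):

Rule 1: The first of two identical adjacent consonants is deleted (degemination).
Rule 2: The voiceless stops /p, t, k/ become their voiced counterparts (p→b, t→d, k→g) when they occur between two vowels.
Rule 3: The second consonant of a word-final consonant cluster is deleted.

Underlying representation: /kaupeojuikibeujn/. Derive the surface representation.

Rule 1 (degemination): no segment meets the environment; /kaupeojuikibeujn/ is unchanged.
Rule 2 (intervocalic voicing): /p/ is a voiceless stop between vowels /u/ and /e/, so it voices to [b]. /k/ is a voiceless stop between vowels /i/ and /i/, so it voices to [g]. /kaupeojuikibeujn/ → kaubeojuigibeujn.
Rule 3 (final cluster simplification): /n/ is the second consonant of a word-final cluster /jn/, so it deletes. /kaubeojuigibeujn/ → kaubeojuigibeuj.

kaubeojuigibeuj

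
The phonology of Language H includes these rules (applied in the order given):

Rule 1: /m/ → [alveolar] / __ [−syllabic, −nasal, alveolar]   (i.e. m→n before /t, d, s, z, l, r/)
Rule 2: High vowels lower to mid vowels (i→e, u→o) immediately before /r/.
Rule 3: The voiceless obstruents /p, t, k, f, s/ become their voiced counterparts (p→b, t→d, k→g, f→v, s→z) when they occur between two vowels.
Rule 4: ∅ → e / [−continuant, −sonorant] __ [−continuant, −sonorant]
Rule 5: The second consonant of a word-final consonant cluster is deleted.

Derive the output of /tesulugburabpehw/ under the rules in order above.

Rule 1 (nasal place assimilation): no segment meets the environment; /tesulugburabpehw/ is unchanged.
Rule 2 (pre-rhotic lowering): /u/ is a high vowel immediately before /r/, so it lowers to [o]. /tesulugburabpehw/ → tesulugborabpehw.
Rule 3 (intervocalic voicing): /s/ is a voiceless obstruent between vowels /e/ and /u/, so it voices to [z]. /tesulugborabpehw/ → tezulugborabpehw.
Rule 4 (stop-cluster e-epenthesis): /g/ and /b/ form a stop–stop cluster, so [e] is inserted between them. /b/ and /p/ form a stop–stop cluster, so [e] is inserted between them. /tezulugborabpehw/ → tezulugeborabepehw.
Rule 5 (final cluster simplification): /w/ is the second consonant of a word-final cluster /hw/, so it deletes. /tezulugeborabepehw/ → tezulugeborabepeh.

tezulugeborabepeh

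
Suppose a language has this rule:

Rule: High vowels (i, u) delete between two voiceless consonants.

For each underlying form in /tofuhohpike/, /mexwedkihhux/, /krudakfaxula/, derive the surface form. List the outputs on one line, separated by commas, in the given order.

tofhohpke, mexwedkhhx, krudakfaxula

/tofuhohpike/: /u/ is a high vowel flanked by voiceless consonants /f/ and /h/, so it deletes. /i/ is a high vowel flanked by voiceless consonants /p/ and /k/, so it deletes. → [tofhohpke].
/mexwedkihhux/: /i/ is a high vowel flanked by voiceless consonants /k/ and /h/, so it deletes. /u/ is a high vowel flanked by voiceless consonants /h/ and /x/, so it deletes. → [mexwedkhhx].
/krudakfaxula/: the rule's environment is not met; surfaces unchanged as [krudakfaxula].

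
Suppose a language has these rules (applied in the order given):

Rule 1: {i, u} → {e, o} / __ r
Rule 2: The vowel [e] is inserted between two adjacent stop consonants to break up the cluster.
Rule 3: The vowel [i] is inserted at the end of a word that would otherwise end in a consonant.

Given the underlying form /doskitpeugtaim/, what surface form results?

doskitepeugetaimi

Rule 1 (pre-rhotic lowering): no segment meets the environment; /doskitpeugtaim/ is unchanged.
Rule 2 (stop-cluster e-epenthesis): /t/ and /p/ form a stop–stop cluster, so [e] is inserted between them. /g/ and /t/ form a stop–stop cluster, so [e] is inserted between them. /doskitpeugtaim/ → doskitepeugetaim.
Rule 3 (final i-epenthesis): the form ends in the consonant /m/, so [i] is inserted word-finally. /doskitepeugetaim/ → doskitepeugetaimi.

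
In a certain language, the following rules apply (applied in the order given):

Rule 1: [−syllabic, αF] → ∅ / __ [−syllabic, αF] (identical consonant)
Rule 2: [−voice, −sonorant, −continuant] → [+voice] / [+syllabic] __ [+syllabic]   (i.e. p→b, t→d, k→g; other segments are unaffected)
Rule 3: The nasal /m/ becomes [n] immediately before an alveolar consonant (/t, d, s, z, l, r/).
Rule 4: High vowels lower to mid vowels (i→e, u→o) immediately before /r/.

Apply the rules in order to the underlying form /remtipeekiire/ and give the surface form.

Rule 1 (degemination): no segment meets the environment; /remtipeekiire/ is unchanged.
Rule 2 (intervocalic voicing): /p/ is a voiceless stop between vowels /i/ and /e/, so it voices to [b]. /k/ is a voiceless stop between vowels /e/ and /i/, so it voices to [g]. /remtipeekiire/ → remtibeegiire.
Rule 3 (nasal place assimilation): /m/ precedes the alveolar consonant /t/, so it assimilates in place to [n]. /remtibeegiire/ → rentibeegiire.
Rule 4 (pre-rhotic lowering): /i/ is a high vowel immediately before /r/, so it lowers to [e]. /rentibeegiire/ → rentibeegiere.

rentibeegiere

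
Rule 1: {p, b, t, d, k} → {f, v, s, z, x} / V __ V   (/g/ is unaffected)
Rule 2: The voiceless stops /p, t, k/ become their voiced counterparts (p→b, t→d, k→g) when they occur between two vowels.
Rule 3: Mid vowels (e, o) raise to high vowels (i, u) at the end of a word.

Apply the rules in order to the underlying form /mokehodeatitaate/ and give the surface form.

moxehozeasisaasi

Rule 1 (intervocalic spirantization): /k/ is a stop between vowels /o/ and /e/, so it spirantizes to the fricative [x]. /d/ is a stop between vowels /o/ and /e/, so it spirantizes to the fricative [z]. /t/ is a stop between vowels /a/ and /i/, so it spirantizes to the fricative [s]. /t/ is a stop between vowels /i/ and /a/, so it spirantizes to the fricative [s]. /t/ is a stop between vowels /a/ and /e/, so it spirantizes to the fricative [s]. /mokehodeatitaate/ → moxehozeasisaase.
Rule 2 (intervocalic voicing): no segment meets the environment; /moxehozeasisaase/ is unchanged.
Rule 3 (final vowel raising): /e/ is a mid vowel in word-final position, so it raises to [i]. /moxehozeasisaase/ → moxehozeasisaasi.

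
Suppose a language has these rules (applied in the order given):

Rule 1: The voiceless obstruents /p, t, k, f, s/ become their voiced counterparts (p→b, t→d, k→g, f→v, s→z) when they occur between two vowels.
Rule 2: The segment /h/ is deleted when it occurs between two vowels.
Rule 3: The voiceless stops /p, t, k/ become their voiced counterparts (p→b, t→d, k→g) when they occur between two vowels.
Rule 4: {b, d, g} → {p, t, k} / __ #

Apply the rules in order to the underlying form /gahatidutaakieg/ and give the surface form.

gaadidudaagiek

Rule 1 (intervocalic voicing): /t/ is a voiceless obstruent between vowels /a/ and /i/, so it voices to [d]. /t/ is a voiceless obstruent between vowels /u/ and /a/, so it voices to [d]. /k/ is a voiceless obstruent between vowels /a/ and /i/, so it voices to [g]. /gahatidutaakieg/ → gahadidudaagieg.
Rule 2 (intervocalic h-deletion): /h/ occurs between vowels /a/ and /a/, so it deletes. /gahadidudaagieg/ → gaadidudaagieg.
Rule 3 (intervocalic voicing): no segment meets the environment; /gaadidudaagieg/ is unchanged.
Rule 4 (final devoicing): /g/ is a voiced stop in word-final position, so it devoices to [k]. /gaadidudaagieg/ → gaadidudaagiek.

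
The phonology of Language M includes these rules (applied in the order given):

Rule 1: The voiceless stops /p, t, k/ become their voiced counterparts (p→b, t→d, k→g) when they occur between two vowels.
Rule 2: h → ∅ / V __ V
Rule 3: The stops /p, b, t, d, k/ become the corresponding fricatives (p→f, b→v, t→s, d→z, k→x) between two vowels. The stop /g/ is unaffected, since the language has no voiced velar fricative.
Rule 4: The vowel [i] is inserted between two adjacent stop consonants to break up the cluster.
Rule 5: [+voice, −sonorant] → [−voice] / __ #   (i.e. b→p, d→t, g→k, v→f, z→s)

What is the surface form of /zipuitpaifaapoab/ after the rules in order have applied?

zivuitipaifaavoap

Rule 1 (intervocalic voicing): /p/ is a voiceless stop between vowels /i/ and /u/, so it voices to [b]. /p/ is a voiceless stop between vowels /a/ and /o/, so it voices to [b]. /zipuitpaifaapoab/ → zibuitpaifaaboab.
Rule 2 (intervocalic h-deletion): no segment meets the environment; /zibuitpaifaaboab/ is unchanged.
Rule 3 (intervocalic spirantization): /b/ is a stop between vowels /i/ and /u/, so it spirantizes to the fricative [v]. /b/ is a stop between vowels /a/ and /o/, so it spirantizes to the fricative [v]. /zibuitpaifaaboab/ → zivuitpaifaavoab.
Rule 4 (stop-cluster i-epenthesis): /t/ and /p/ form a stop–stop cluster, so [i] is inserted between them. /zivuitpaifaavoab/ → zivuitipaifaavoab.
Rule 5 (final devoicing): /b/ is a voiced obstruent in word-final position, so it devoices to [p]. /zivuitipaifaavoab/ → zivuitipaifaavoap.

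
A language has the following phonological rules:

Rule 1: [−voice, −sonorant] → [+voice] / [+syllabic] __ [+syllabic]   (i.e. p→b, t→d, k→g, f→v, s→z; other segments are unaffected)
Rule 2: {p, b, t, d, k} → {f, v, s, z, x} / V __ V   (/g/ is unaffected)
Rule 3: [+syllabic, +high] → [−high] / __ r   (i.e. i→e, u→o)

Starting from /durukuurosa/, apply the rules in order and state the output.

Rule 1 (intervocalic voicing): /k/ is a voiceless obstruent between vowels /u/ and /u/, so it voices to [g]. /s/ is a voiceless obstruent between vowels /o/ and /a/, so it voices to [z]. /durukuurosa/ → duruguuroza.
Rule 2 (intervocalic spirantization): no segment meets the environment; /duruguuroza/ is unchanged.
Rule 3 (pre-rhotic lowering): /u/ is a high vowel immediately before /r/, so it lowers to [o]. /u/ is a high vowel immediately before /r/, so it lowers to [o]. /duruguuroza/ → doruguoroza.

doruguoroza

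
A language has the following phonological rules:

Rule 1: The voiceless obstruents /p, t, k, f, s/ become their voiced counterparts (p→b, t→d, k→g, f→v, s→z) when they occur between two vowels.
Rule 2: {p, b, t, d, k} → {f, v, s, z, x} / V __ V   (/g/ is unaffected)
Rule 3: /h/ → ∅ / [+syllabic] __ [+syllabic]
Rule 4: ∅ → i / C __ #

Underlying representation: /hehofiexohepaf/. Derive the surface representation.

Rule 1 (intervocalic voicing): /f/ is a voiceless obstruent between vowels /o/ and /i/, so it voices to [v]. /p/ is a voiceless obstruent between vowels /e/ and /a/, so it voices to [b]. /hehofiexohepaf/ → hehoviexohebaf.
Rule 2 (intervocalic spirantization): /b/ is a stop between vowels /e/ and /a/, so it spirantizes to the fricative [v]. /hehoviexohebaf/ → hehoviexohevaf.
Rule 3 (intervocalic h-deletion): /h/ occurs between vowels /e/ and /o/, so it deletes. /h/ occurs between vowels /o/ and /e/, so it deletes. /hehoviexohevaf/ → heoviexoevaf.
Rule 4 (final i-epenthesis): the form ends in the consonant /f/, so [i] is inserted word-finally. /heoviexoevaf/ → heoviexoevafi.

heoviexoevafi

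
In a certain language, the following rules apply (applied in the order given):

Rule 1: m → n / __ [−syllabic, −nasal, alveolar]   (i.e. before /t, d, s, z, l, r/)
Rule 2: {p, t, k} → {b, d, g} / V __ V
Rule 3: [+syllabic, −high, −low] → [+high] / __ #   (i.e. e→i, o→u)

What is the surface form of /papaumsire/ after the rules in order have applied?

pabaunsiri

Rule 1 (nasal place assimilation): /m/ precedes the alveolar consonant /s/, so it assimilates in place to [n]. /papaumsire/ → papaunsire.
Rule 2 (intervocalic voicing): /p/ is a voiceless stop between vowels /a/ and /a/, so it voices to [b]. /papaunsire/ → pabaunsire.
Rule 3 (final vowel raising): /e/ is a mid vowel in word-final position, so it raises to [i]. /pabaunsire/ → pabaunsiri.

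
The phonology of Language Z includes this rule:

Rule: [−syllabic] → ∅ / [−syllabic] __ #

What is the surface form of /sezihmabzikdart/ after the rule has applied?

sezihmabzikdar

/t/ is the second consonant of a word-final cluster /rt/, so it deletes.
The other instances of /s/, /z/, /h/, /m/, /b/, /k/, /d/, /r/ do not occur in the required environment and remain unchanged.
Surface form: [sezihmabzikdar].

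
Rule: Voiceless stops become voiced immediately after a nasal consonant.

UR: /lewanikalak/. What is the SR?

No segment of /lewanikalak/ meets the structural description of the rule, so the form surfaces unchanged.

lewanikalak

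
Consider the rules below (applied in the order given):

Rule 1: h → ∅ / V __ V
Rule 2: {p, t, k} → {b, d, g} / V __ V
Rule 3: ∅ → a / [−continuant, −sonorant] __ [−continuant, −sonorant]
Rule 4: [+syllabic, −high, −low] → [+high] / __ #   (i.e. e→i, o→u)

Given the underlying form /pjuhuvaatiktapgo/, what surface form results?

pjuuvaadikatapagu

Rule 1 (intervocalic h-deletion): /h/ occurs between vowels /u/ and /u/, so it deletes. /pjuhuvaatiktapgo/ → pjuuvaatiktapgo.
Rule 2 (intervocalic voicing): /t/ is a voiceless stop between vowels /a/ and /i/, so it voices to [d]. /pjuuvaatiktapgo/ → pjuuvaadiktapgo.
Rule 3 (stop-cluster a-epenthesis): /k/ and /t/ form a stop–stop cluster, so [a] is inserted between them. /p/ and /g/ form a stop–stop cluster, so [a] is inserted between them. /pjuuvaadiktapgo/ → pjuuvaadikatapago.
Rule 4 (final vowel raising): /o/ is a mid vowel in word-final position, so it raises to [u]. /pjuuvaadikatapago/ → pjuuvaadikatapagu.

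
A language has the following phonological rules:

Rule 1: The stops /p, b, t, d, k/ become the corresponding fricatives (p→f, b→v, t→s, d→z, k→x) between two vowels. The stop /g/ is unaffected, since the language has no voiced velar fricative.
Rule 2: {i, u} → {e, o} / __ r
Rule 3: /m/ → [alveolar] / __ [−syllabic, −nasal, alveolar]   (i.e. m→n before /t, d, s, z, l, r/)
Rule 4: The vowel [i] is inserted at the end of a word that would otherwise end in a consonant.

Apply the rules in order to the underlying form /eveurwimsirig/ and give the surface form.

Rule 1 (intervocalic spirantization): no segment meets the environment; /eveurwimsirig/ is unchanged.
Rule 2 (pre-rhotic lowering): /u/ is a high vowel immediately before /r/, so it lowers to [o]. /i/ is a high vowel immediately before /r/, so it lowers to [e]. /eveurwimsirig/ → eveorwimserig.
Rule 3 (nasal place assimilation): /m/ precedes the alveolar consonant /s/, so it assimilates in place to [n]. /eveorwimserig/ → eveorwinserig.
Rule 4 (final i-epenthesis): the form ends in the consonant /g/, so [i] is inserted word-finally. /eveorwinserig/ → eveorwinserigi.

eveorwinserigi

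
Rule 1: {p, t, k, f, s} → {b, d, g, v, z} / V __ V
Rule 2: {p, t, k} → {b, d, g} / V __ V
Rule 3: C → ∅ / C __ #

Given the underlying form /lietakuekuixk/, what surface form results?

liedagueguix

Rule 1 (intervocalic voicing): /t/ is a voiceless obstruent between vowels /e/ and /a/, so it voices to [d]. /k/ is a voiceless obstruent between vowels /a/ and /u/, so it voices to [g]. /k/ is a voiceless obstruent between vowels /e/ and /u/, so it voices to [g]. /lietakuekuixk/ → liedagueguixk.
Rule 2 (intervocalic voicing): no segment meets the environment; /liedagueguixk/ is unchanged.
Rule 3 (final cluster simplification): /k/ is the second consonant of a word-final cluster /xk/, so it deletes. /liedagueguixk/ → liedagueguix.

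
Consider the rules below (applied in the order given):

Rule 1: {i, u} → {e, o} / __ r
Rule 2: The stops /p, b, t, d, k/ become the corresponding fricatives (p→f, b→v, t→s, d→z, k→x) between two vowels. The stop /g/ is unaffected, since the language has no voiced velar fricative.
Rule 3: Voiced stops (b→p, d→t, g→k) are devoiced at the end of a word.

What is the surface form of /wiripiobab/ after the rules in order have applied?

werifiovap

Rule 1 (pre-rhotic lowering): /i/ is a high vowel immediately before /r/, so it lowers to [e]. /wiripiobab/ → weripiobab.
Rule 2 (intervocalic spirantization): /p/ is a stop between vowels /i/ and /i/, so it spirantizes to the fricative [f]. /b/ is a stop between vowels /o/ and /a/, so it spirantizes to the fricative [v]. /weripiobab/ → werifiovab.
Rule 3 (final devoicing): /b/ is a voiced stop in word-final position, so it devoices to [p]. /werifiovab/ → werifiovap.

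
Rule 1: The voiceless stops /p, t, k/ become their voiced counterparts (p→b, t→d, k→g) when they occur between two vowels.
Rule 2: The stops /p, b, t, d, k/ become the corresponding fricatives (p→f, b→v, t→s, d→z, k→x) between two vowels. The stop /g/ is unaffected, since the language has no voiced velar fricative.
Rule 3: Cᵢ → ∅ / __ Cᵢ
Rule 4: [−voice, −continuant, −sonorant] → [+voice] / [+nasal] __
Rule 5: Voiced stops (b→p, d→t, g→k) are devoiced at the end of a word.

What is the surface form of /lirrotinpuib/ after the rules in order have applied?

Rule 1 (intervocalic voicing): /t/ is a voiceless stop between vowels /o/ and /i/, so it voices to [d]. /lirrotinpuib/ → lirrodinpuib.
Rule 2 (intervocalic spirantization): /d/ is a stop between vowels /o/ and /i/, so it spirantizes to the fricative [z]. /lirrodinpuib/ → lirrozinpuib.
Rule 3 (degemination): /rr/ is a geminate; the first /r/ deletes. /lirrozinpuib/ → lirozinpuib.
Rule 4 (post-nasal voicing): /p/ is a voiceless stop immediately after the nasal /n/, so it voices to [b]. /lirozinpuib/ → lirozinbuib.
Rule 5 (final devoicing): /b/ is a voiced stop in word-final position, so it devoices to [p]. /lirozinbuib/ → lirozinbuip.

lirozinbuip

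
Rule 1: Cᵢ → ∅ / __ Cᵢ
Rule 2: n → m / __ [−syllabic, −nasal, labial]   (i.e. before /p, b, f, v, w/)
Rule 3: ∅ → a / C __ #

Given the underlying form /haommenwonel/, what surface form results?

Rule 1 (degemination): /mm/ is a geminate; the first /m/ deletes. /haommenwonel/ → haomenwonel.
Rule 2 (nasal place assimilation): /n/ precedes the labial consonant /w/, so it assimilates in place to [m]. /haomenwonel/ → haomemwonel.
Rule 3 (final a-epenthesis): the form ends in the consonant /l/, so [a] is inserted word-finally. /haomemwonel/ → haomemwonela.

haomemwonela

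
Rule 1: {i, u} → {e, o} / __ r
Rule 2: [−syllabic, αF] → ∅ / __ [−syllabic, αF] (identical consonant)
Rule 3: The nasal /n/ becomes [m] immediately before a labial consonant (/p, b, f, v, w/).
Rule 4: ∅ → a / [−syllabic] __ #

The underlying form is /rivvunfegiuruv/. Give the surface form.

rivumfegioruva

Rule 1 (pre-rhotic lowering): /u/ is a high vowel immediately before /r/, so it lowers to [o]. /rivvunfegiuruv/ → rivvunfegioruv.
Rule 2 (degemination): /vv/ is a geminate; the first /v/ deletes. /rivvunfegioruv/ → rivunfegioruv.
Rule 3 (nasal place assimilation): /n/ precedes the labial consonant /f/, so it assimilates in place to [m]. /rivunfegioruv/ → rivumfegioruv.
Rule 4 (final a-epenthesis): the form ends in the consonant /v/, so [a] is inserted word-finally. /rivumfegioruv/ → rivumfegioruva.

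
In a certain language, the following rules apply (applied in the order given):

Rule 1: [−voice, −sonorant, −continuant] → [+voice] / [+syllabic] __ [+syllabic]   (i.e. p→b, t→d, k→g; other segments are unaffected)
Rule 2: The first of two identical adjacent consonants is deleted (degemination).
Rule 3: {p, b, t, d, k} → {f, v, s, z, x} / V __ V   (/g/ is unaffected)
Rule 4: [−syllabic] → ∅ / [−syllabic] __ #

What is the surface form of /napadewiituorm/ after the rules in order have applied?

Rule 1 (intervocalic voicing): /p/ is a voiceless stop between vowels /a/ and /a/, so it voices to [b]. /t/ is a voiceless stop between vowels /i/ and /u/, so it voices to [d]. /napadewiituorm/ → nabadewiiduorm.
Rule 2 (degemination): no segment meets the environment; /nabadewiiduorm/ is unchanged.
Rule 3 (intervocalic spirantization): /b/ is a stop between vowels /a/ and /a/, so it spirantizes to the fricative [v]. /d/ is a stop between vowels /a/ and /e/, so it spirantizes to the fricative [z]. /d/ is a stop between vowels /i/ and /u/, so it spirantizes to the fricative [z]. /nabadewiiduorm/ → navazewiizuorm.
Rule 4 (final cluster simplification): /m/ is the second consonant of a word-final cluster /rm/, so it deletes. /navazewiizuorm/ → navazewiizuor.

navazewiizuor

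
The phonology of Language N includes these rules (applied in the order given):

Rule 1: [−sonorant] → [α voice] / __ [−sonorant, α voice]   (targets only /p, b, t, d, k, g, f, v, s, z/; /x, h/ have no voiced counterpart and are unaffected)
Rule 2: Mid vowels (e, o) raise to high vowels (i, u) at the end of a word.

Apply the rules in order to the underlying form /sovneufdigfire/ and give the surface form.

sovneuvdikfiri

Rule 1 (regressive voicing assimilation): /f/ precedes the voiced obstruent /d/, so it voices to [v] by assimilation. /g/ precedes the voiceless obstruent /f/, so it devoices to [k] by assimilation. /sovneufdigfire/ → sovneuvdikfire.
Rule 2 (final vowel raising): /e/ is a mid vowel in word-final position, so it raises to [i]. /sovneuvdikfire/ → sovneuvdikfiri.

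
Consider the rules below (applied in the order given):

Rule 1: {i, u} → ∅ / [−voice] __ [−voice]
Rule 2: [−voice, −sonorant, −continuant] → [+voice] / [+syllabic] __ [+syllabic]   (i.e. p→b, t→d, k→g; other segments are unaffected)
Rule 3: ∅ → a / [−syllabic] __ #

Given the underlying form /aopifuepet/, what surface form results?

Rule 1 (high vowel syncope): /i/ is a high vowel flanked by voiceless consonants /p/ and /f/, so it deletes. /aopifuepet/ → aopfuepet.
Rule 2 (intervocalic voicing): /p/ is a voiceless stop between vowels /e/ and /e/, so it voices to [b]. /aopfuepet/ → aopfuebet.
Rule 3 (final a-epenthesis): the form ends in the consonant /t/, so [a] is inserted word-finally. /aopfuebet/ → aopfuebeta.

aopfuebeta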